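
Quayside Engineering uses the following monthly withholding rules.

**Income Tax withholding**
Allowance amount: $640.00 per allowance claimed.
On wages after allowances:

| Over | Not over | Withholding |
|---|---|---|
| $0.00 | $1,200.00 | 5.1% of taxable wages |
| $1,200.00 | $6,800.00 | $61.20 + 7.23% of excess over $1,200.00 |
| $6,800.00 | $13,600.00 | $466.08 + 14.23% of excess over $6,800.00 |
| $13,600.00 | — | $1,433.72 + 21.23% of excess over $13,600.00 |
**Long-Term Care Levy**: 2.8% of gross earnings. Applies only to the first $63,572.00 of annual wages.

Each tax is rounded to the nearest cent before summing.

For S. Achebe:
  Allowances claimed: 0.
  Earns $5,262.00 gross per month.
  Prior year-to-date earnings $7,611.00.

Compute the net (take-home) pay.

$4,759.78

Income Tax: taxable = $5,262.00
  $61.20 + 7.23% × ($5,262.00 − $1,200.00) = $61.20 + 7.23% × $4,062.00 = $354.88
Long-Term Care Levy: 2.8% × $5,262.00 = $147.34
Total withheld: $354.88 + $147.34 = $502.22
Net pay: $5,262.00 − $502.22 = $4,759.78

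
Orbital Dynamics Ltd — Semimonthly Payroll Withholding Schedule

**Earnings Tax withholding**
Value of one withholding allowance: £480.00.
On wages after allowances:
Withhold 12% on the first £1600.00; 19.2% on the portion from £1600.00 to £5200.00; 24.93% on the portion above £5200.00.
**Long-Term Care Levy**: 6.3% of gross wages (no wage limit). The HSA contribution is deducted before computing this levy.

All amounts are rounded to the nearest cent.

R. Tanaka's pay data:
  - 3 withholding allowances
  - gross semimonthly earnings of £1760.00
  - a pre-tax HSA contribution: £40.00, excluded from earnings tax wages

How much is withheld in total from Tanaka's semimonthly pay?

Earnings Tax: taxable = £1760.00 − £40.00 − 3×£480.00 = £280.00
  12% × £280.00 = £33.60
Long-Term Care Levy: 6.3% × £1720.00 = £108.36
Total: £33.60 + £108.36 = £141.96

£141.96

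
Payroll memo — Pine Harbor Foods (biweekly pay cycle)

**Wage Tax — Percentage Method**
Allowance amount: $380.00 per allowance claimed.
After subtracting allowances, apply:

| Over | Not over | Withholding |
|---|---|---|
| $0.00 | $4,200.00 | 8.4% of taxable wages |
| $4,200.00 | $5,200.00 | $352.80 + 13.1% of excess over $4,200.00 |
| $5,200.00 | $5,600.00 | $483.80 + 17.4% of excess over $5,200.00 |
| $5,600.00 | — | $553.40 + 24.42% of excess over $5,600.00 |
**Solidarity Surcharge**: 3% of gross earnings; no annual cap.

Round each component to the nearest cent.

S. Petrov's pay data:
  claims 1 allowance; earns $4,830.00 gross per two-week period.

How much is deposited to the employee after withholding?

$4,299.55

Wage Tax: taxable = $4,830.00 − 1×$380.00 = $4,450.00
  $352.80 + 13.1% × ($4,450.00 − $4,200.00) = $352.80 + 13.1% × $250.00 = $385.55
Solidarity Surcharge: 3% × $4,830.00 = $144.90
Total withheld: $385.55 + $144.90 = $530.45
Net pay: $4,830.00 − $530.45 = $4,299.55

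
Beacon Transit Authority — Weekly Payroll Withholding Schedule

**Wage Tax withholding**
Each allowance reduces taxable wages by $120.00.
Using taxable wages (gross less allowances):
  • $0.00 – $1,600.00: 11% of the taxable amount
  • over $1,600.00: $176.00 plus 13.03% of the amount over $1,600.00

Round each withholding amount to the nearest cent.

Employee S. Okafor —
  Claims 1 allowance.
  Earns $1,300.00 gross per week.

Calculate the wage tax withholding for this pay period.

Wage Tax: taxable = $1,300.00 − 1×$120.00 = $1,180.00
  11% × $1,180.00 = $129.80

$129.80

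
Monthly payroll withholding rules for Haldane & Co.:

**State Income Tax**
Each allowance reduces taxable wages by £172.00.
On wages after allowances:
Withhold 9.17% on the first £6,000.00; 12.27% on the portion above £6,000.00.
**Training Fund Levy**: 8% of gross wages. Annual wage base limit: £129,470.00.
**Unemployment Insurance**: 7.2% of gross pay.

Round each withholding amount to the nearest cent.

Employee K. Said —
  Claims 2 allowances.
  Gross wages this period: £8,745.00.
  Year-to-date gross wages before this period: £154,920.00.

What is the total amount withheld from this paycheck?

State Income Tax: taxable = £8,745.00 − 2×£172.00 = £8,401.00
  £550.20 + 12.27% × (£8,401.00 − £6,000.00) = £550.20 + 12.27% × £2,401.00 = £844.80
Training Fund Levy: YTD £154,920.00 ≥ cap £129,470.00 → £0.00
Unemployment Insurance: 7.2% × £8,745.00 = £629.64
Total: £844.80 + £0.00 + £629.64 = £1,474.44

£1,474.44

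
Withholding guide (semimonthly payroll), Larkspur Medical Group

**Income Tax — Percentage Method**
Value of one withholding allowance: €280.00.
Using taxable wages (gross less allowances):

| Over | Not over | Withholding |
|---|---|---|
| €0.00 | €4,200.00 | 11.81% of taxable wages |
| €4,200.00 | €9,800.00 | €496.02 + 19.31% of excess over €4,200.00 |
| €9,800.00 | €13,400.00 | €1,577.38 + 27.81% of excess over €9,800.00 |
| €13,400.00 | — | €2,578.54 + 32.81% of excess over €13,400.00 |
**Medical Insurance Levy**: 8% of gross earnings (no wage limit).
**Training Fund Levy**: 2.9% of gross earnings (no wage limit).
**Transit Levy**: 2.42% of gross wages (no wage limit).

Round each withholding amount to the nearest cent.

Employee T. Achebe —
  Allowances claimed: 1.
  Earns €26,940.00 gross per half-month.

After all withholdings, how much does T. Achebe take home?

€16,422.44

Income Tax: taxable = €26,940.00 − 1×€280.00 = €26,660.00
  €2,578.54 + 32.81% × (€26,660.00 − €13,400.00) = €2,578.54 + 32.81% × €13,260.00 = €6,929.15
Medical Insurance Levy: 8% × €26,940.00 = €2,155.20
Training Fund Levy: 2.9% × €26,940.00 = €781.26
Transit Levy: 2.42% × €26,940.00 = €651.95
Total withheld: €6,929.15 + €2,155.20 + €781.26 + €651.95 = €10,517.56
Net pay: €26,940.00 − €10,517.56 = €16,422.44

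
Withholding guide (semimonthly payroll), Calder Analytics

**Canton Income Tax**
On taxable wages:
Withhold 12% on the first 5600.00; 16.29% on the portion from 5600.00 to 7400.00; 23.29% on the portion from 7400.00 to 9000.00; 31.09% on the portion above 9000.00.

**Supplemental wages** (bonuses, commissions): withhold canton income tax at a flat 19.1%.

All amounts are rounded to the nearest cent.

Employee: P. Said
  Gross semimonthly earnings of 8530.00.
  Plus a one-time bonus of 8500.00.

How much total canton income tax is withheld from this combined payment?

Canton Income Tax: taxable = 8530.00
  965.22 + 23.29% × (8530.00 − 7400.00) = 965.22 + 23.29% × 1130.00 = 1228.40
Supplemental (19.1% flat on bonus): 19.1% × 8500.00 = 1623.50
Total canton income tax: 1228.40 + 1623.50 = 2851.90

2851.90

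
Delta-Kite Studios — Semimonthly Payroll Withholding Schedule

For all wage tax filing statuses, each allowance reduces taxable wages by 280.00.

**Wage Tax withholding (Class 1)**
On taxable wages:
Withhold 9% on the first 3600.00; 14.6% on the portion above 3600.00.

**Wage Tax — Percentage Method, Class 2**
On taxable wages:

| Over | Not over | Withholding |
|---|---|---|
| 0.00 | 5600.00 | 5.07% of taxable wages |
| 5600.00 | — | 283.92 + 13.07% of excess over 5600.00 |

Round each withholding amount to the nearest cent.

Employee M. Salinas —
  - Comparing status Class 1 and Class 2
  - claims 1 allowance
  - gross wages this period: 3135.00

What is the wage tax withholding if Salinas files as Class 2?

Wage Tax (Class 2): taxable = 3135.00 − 1×280.00 = 2855.00
  5.07% × 2855.00 = 144.75

144.75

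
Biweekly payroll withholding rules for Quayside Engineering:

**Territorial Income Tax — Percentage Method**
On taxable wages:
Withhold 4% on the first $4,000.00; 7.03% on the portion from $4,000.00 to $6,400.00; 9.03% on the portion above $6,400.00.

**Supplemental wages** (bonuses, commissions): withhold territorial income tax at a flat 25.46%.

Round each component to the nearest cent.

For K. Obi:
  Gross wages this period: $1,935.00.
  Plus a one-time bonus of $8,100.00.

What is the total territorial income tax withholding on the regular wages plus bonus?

$2,139.66

Territorial Income Tax: taxable = $1,935.00
  4% × $1,935.00 = $77.40
Supplemental (25.46% flat on bonus): 25.46% × $8,100.00 = $2,062.26
Total territorial income tax: $77.40 + $2,062.26 = $2,139.66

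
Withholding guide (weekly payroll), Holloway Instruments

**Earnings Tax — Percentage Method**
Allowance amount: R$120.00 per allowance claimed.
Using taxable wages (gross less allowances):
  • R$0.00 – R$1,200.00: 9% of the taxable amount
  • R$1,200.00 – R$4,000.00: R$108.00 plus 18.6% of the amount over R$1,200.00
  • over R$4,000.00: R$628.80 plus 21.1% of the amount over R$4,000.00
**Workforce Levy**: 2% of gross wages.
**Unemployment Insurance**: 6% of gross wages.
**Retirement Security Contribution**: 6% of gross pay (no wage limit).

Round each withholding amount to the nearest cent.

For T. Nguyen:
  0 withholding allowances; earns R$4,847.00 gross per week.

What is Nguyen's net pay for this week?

R$3,360.90

Earnings Tax: taxable = R$4,847.00
  R$628.80 + 21.1% × (R$4,847.00 − R$4,000.00) = R$628.80 + 21.1% × R$847.00 = R$807.52
Workforce Levy: 2% × R$4,847.00 = R$96.94
Unemployment Insurance: 6% × R$4,847.00 = R$290.82
Retirement Security Contribution: 6% × R$4,847.00 = R$290.82
Total withheld: R$807.52 + R$96.94 + R$290.82 + R$290.82 = R$1,486.10
Net pay: R$4,847.00 − R$1,486.10 = R$3,360.90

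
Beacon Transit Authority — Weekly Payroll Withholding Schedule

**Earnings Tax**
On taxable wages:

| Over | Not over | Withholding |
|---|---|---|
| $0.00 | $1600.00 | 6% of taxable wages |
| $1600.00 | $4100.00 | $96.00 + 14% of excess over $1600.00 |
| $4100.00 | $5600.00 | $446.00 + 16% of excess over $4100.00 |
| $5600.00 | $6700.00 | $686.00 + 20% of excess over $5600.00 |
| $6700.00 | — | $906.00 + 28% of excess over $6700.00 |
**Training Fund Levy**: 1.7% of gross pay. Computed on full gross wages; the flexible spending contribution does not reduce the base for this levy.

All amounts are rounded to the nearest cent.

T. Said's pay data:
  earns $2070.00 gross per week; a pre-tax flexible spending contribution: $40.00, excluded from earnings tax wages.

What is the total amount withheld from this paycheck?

Earnings Tax: taxable = $2070.00 − $40.00 = $2030.00
  $96.00 + 14% × ($2030.00 − $1600.00) = $96.00 + 14% × $430.00 = $156.20
Training Fund Levy: 1.7% × $2070.00 = $35.19
Total: $156.20 + $35.19 = $191.39

$191.39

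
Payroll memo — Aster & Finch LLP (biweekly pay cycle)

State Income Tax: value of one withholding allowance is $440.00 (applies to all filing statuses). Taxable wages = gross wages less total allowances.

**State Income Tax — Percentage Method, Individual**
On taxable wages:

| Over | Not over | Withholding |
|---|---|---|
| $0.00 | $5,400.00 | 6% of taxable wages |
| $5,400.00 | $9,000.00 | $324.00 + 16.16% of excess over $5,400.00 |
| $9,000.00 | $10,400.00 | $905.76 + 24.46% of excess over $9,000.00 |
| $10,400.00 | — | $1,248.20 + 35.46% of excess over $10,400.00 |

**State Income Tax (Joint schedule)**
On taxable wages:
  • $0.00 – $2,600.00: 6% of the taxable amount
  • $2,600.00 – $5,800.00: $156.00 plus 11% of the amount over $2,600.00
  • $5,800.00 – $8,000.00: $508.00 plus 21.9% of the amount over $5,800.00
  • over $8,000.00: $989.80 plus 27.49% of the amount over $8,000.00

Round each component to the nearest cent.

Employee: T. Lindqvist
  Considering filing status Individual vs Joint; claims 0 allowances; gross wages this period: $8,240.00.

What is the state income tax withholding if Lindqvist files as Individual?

State Income Tax (Individual): taxable = $8,240.00
  $324.00 + 16.16% × ($8,240.00 − $5,400.00) = $324.00 + 16.16% × $2,840.00 = $782.94

$782.94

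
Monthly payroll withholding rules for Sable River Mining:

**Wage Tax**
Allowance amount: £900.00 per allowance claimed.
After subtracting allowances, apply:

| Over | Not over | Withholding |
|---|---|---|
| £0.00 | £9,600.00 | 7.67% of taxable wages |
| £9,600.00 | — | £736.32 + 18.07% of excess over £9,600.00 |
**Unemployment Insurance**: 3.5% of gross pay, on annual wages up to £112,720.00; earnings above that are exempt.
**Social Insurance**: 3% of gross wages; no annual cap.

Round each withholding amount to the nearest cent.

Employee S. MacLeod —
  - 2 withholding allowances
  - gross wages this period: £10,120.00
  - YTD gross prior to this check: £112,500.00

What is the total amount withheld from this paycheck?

£949.44

Wage Tax: taxable = £10,120.00 − 2×£900.00 = £8,320.00
  7.67% × £8,320.00 = £638.14
Unemployment Insurance: cap £112,720.00 − YTD £112,500.00 = £220.00 subject; 3.5% × £220.00 = £7.70
Social Insurance: 3% × £10,120.00 = £303.60
Total: £638.14 + £7.70 + £303.60 = £949.44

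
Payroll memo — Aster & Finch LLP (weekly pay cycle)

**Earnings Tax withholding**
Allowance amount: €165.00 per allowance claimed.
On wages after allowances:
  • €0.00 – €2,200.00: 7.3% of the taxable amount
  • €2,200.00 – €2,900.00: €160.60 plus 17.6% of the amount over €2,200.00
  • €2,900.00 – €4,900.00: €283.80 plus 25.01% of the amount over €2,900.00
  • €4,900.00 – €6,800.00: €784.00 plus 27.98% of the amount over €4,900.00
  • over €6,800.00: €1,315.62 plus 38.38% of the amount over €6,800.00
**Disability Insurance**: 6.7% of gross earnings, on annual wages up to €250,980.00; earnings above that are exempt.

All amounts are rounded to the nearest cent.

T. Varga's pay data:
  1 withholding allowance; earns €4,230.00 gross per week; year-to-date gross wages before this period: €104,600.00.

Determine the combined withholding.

€858.58

Earnings Tax: taxable = €4,230.00 − 1×€165.00 = €4,065.00
  €283.80 + 25.01% × (€4,065.00 − €2,900.00) = €283.80 + 25.01% × €1,165.00 = €575.17
Disability Insurance: 6.7% × €4,230.00 = €283.41
Total: €575.17 + €283.41 = €858.58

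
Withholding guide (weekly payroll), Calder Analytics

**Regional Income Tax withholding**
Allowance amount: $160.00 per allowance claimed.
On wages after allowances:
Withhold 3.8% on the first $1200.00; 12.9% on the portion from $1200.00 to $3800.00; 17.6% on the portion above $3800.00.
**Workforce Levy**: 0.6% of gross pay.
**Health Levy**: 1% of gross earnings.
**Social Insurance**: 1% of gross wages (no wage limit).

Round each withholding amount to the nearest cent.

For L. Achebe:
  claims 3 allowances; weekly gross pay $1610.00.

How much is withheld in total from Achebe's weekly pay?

Regional Income Tax: taxable = $1610.00 − 3×$160.00 = $1130.00
  3.8% × $1130.00 = $42.94
Workforce Levy: 0.6% × $1610.00 = $9.66
Health Levy: 1% × $1610.00 = $16.10
Social Insurance: 1% × $1610.00 = $16.10
Total: $42.94 + $9.66 + $16.10 + $16.10 = $84.80

$84.80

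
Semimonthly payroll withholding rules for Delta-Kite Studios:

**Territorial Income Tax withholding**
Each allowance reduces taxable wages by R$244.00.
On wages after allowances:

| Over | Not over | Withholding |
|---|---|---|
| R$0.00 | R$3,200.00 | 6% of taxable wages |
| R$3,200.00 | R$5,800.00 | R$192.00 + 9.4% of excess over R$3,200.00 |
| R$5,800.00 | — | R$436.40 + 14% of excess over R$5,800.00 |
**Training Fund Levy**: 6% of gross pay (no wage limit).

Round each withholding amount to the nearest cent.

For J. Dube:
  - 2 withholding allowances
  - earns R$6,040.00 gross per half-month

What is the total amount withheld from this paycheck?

R$775.49

Territorial Income Tax: taxable = R$6,040.00 − 2×R$244.00 = R$5,552.00
  R$192.00 + 9.4% × (R$5,552.00 − R$3,200.00) = R$192.00 + 9.4% × R$2,352.00 = R$413.09
Training Fund Levy: 6% × R$6,040.00 = R$362.40
Total: R$413.09 + R$362.40 = R$775.49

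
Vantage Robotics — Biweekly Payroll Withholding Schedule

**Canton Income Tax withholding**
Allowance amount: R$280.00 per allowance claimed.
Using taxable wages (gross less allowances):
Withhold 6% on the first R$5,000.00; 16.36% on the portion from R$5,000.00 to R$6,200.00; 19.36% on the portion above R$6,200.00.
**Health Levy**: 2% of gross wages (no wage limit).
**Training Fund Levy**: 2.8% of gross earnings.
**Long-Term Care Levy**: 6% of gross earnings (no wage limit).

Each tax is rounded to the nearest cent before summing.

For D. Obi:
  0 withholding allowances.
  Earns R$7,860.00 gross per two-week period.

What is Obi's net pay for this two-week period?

R$6,193.42

Canton Income Tax: taxable = R$7,860.00
  R$496.32 + 19.36% × (R$7,860.00 − R$6,200.00) = R$496.32 + 19.36% × R$1,660.00 = R$817.70
Health Levy: 2% × R$7,860.00 = R$157.20
Training Fund Levy: 2.8% × R$7,860.00 = R$220.08
Long-Term Care Levy: 6% × R$7,860.00 = R$471.60
Total withheld: R$817.70 + R$157.20 + R$220.08 + R$471.60 = R$1,666.58
Net pay: R$7,860.00 − R$1,666.58 = R$6,193.42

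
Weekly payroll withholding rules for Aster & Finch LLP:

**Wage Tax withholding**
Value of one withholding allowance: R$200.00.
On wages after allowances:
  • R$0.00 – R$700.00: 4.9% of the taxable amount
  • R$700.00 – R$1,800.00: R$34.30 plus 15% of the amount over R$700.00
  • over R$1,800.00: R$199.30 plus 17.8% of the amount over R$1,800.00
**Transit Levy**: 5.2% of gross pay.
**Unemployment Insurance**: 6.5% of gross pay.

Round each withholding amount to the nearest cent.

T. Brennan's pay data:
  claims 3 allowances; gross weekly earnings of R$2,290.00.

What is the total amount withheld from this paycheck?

R$450.73

Wage Tax: taxable = R$2,290.00 − 3×R$200.00 = R$1,690.00
  R$34.30 + 15% × (R$1,690.00 − R$700.00) = R$34.30 + 15% × R$990.00 = R$182.80
Transit Levy: 5.2% × R$2,290.00 = R$119.08
Unemployment Insurance: 6.5% × R$2,290.00 = R$148.85
Total: R$182.80 + R$119.08 + R$148.85 = R$450.73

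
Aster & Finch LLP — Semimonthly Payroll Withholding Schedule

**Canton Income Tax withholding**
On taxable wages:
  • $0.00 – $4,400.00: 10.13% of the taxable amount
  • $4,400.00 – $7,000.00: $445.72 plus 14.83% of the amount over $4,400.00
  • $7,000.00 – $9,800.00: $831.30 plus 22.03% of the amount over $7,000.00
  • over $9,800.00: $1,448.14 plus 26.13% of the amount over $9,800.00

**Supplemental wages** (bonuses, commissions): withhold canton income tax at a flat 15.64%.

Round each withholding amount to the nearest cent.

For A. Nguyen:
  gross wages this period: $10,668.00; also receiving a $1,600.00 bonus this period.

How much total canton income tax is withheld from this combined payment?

Canton Income Tax: taxable = $10,668.00
  $1,448.14 + 26.13% × ($10,668.00 − $9,800.00) = $1,448.14 + 26.13% × $868.00 = $1,674.95
Supplemental (15.64% flat on bonus): 15.64% × $1,600.00 = $250.24
Total canton income tax: $1,674.95 + $250.24 = $1,925.19

$1,925.19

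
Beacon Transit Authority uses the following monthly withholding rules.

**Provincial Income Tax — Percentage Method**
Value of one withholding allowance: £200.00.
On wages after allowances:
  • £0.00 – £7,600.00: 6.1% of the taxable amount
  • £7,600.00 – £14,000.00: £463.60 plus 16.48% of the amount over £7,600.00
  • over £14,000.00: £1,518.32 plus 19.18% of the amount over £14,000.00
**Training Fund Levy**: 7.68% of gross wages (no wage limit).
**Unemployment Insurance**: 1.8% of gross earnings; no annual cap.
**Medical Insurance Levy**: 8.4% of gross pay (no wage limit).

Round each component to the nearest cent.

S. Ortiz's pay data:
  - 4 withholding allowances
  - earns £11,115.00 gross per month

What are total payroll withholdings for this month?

£2,898.39

Provincial Income Tax: taxable = £11,115.00 − 4×£200.00 = £10,315.00
  £463.60 + 16.48% × (£10,315.00 − £7,600.00) = £463.60 + 16.48% × £2,715.00 = £911.03
Training Fund Levy: 7.68% × £11,115.00 = £853.63
Unemployment Insurance: 1.8% × £11,115.00 = £200.07
Medical Insurance Levy: 8.4% × £11,115.00 = £933.66
Total: £911.03 + £853.63 + £200.07 + £933.66 = £2,898.39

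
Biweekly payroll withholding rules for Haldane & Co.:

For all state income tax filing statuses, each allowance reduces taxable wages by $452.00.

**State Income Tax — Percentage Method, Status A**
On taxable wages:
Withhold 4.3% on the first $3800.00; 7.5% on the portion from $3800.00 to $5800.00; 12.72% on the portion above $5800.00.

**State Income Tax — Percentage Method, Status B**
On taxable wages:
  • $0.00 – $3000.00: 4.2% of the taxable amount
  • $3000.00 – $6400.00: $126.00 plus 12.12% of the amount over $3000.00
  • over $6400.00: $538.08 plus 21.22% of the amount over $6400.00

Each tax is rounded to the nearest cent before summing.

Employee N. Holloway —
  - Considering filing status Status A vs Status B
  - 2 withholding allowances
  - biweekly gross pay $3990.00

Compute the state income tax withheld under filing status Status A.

$132.70

State Income Tax (Status A): taxable = $3990.00 − 2×$452.00 = $3086.00
  4.3% × $3086.00 = $132.70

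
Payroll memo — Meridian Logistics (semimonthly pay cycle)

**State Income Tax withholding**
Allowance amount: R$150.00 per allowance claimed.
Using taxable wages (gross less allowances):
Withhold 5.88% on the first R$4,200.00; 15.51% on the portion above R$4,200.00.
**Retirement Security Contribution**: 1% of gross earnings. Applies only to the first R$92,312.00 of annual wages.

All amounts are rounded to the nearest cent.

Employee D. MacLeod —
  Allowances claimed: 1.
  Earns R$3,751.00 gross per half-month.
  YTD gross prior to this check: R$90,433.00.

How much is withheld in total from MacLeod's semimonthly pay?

R$230.53

State Income Tax: taxable = R$3,751.00 − 1×R$150.00 = R$3,601.00
  5.88% × R$3,601.00 = R$211.74
Retirement Security Contribution: cap R$92,312.00 − YTD R$90,433.00 = R$1,879.00 subject; 1% × R$1,879.00 = R$18.79
Total: R$211.74 + R$18.79 = R$230.53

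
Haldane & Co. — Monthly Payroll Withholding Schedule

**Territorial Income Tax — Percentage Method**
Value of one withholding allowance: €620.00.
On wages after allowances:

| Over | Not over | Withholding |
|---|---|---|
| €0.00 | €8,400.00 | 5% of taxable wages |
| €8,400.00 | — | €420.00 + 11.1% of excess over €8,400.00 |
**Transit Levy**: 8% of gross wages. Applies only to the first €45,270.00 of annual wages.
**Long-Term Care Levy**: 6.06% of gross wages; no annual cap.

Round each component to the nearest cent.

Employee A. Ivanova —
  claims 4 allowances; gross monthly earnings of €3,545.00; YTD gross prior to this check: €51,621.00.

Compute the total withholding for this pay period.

Territorial Income Tax: taxable = €3,545.00 − 4×€620.00 = €1,065.00
  5% × €1,065.00 = €53.25
Transit Levy: YTD €51,621.00 ≥ cap €45,270.00 → €0.00
Long-Term Care Levy: 6.06% × €3,545.00 = €214.83
Total: €53.25 + €0.00 + €214.83 = €268.08

€268.08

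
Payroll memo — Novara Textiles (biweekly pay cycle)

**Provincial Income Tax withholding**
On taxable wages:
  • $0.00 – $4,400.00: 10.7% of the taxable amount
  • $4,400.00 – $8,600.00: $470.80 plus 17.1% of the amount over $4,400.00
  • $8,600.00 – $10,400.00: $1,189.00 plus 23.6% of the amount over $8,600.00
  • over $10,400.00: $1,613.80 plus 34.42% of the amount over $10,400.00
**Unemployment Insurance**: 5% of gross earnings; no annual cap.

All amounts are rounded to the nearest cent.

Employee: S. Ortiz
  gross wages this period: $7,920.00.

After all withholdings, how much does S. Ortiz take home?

Provincial Income Tax: taxable = $7,920.00
  $470.80 + 17.1% × ($7,920.00 − $4,400.00) = $470.80 + 17.1% × $3,520.00 = $1,072.72
Unemployment Insurance: 5% × $7,920.00 = $396.00
Total withheld: $1,072.72 + $396.00 = $1,468.72
Net pay: $7,920.00 − $1,468.72 = $6,451.28

$6,451.28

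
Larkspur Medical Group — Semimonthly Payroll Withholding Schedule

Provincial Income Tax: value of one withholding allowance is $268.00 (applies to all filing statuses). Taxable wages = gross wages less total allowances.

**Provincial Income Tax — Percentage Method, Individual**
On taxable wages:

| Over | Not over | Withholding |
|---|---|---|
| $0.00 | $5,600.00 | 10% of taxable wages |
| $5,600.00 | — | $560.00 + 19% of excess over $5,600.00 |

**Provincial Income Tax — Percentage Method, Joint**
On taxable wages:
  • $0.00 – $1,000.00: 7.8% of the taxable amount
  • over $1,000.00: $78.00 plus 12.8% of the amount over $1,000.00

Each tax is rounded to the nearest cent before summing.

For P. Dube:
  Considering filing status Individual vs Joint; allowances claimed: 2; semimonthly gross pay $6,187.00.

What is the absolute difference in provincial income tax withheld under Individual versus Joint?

Provincial Income Tax (Individual): taxable = $6,187.00 − 2×$268.00 = $5,651.00
  $560.00 + 19% × ($5,651.00 − $5,600.00) = $560.00 + 19% × $51.00 = $569.69
Provincial Income Tax (Joint): taxable = $6,187.00 − 2×$268.00 = $5,651.00
  $78.00 + 12.8% × ($5,651.00 − $1,000.00) = $78.00 + 12.8% × $4,651.00 = $673.33
Difference: |$569.69 − $673.33| = $103.64 (higher under Joint)

$103.64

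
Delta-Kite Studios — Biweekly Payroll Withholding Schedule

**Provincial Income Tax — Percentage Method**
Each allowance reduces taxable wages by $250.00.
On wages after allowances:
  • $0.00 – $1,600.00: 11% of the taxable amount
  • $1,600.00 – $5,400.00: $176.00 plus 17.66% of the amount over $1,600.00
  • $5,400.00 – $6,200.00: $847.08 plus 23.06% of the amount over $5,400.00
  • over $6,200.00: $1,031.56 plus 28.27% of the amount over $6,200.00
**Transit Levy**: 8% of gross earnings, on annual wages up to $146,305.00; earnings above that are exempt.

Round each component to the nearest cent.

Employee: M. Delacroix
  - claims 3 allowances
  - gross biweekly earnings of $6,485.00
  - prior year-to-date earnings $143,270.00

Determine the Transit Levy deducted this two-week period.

$242.80

Transit Levy: cap $146,305.00 − YTD $143,270.00 = $3,035.00 subject; 8% × $3,035.00 = $242.80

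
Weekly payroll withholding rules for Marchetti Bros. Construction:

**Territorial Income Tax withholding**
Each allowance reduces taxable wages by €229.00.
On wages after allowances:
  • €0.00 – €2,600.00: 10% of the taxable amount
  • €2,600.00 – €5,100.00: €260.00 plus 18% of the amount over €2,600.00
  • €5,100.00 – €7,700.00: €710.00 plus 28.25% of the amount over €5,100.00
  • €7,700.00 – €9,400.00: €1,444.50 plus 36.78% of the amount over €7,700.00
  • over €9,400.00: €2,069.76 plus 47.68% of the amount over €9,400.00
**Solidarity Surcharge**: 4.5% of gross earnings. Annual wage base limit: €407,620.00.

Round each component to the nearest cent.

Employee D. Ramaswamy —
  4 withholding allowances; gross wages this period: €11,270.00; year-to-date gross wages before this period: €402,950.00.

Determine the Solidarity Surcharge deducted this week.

Solidarity Surcharge: cap €407,620.00 − YTD €402,950.00 = €4,670.00 subject; 4.5% × €4,670.00 = €210.15

€210.15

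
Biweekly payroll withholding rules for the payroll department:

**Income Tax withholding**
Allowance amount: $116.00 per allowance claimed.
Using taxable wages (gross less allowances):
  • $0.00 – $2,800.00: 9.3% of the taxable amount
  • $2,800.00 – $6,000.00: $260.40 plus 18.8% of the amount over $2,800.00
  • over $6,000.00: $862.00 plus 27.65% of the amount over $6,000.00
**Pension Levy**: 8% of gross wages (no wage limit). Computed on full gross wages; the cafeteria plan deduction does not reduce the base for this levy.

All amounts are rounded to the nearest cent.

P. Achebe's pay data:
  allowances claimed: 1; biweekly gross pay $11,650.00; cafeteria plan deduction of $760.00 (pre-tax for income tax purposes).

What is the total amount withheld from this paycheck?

Income Tax: taxable = $11,650.00 − $760.00 − 1×$116.00 = $10,774.00
  $862.00 + 27.65% × ($10,774.00 − $6,000.00) = $862.00 + 27.65% × $4,774.00 = $2,182.01
Pension Levy: 8% × $11,650.00 = $932.00
Total: $2,182.01 + $932.00 = $3,114.01

$3,114.01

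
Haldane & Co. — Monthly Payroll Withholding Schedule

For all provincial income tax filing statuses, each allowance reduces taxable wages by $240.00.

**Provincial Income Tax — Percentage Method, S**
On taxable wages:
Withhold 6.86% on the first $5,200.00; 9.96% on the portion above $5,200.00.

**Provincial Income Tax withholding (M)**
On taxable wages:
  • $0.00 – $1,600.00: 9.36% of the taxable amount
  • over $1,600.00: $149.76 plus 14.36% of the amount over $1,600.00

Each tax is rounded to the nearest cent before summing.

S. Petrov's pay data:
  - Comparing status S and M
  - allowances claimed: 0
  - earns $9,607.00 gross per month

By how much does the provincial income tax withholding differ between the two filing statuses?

Provincial Income Tax (S): taxable = $9,607.00
  $356.72 + 9.96% × ($9,607.00 − $5,200.00) = $356.72 + 9.96% × $4,407.00 = $795.66
Provincial Income Tax (M): taxable = $9,607.00
  $149.76 + 14.36% × ($9,607.00 − $1,600.00) = $149.76 + 14.36% × $8,007.00 = $1,299.57
Difference: |$795.66 − $1,299.57| = $503.91 (higher under M)

$503.91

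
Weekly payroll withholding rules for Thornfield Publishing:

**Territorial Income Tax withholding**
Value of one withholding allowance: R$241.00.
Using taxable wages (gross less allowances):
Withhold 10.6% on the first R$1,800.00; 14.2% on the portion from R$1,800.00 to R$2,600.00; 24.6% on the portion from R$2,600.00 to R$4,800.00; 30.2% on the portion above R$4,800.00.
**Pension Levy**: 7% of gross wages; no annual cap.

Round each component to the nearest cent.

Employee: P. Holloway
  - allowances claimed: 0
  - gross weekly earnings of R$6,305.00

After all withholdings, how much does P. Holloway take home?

Territorial Income Tax: taxable = R$6,305.00
  R$845.60 + 30.2% × (R$6,305.00 − R$4,800.00) = R$845.60 + 30.2% × R$1,505.00 = R$1,300.11
Pension Levy: 7% × R$6,305.00 = R$441.35
Total withheld: R$1,300.11 + R$441.35 = R$1,741.46
Net pay: R$6,305.00 − R$1,741.46 = R$4,563.54

R$4,563.54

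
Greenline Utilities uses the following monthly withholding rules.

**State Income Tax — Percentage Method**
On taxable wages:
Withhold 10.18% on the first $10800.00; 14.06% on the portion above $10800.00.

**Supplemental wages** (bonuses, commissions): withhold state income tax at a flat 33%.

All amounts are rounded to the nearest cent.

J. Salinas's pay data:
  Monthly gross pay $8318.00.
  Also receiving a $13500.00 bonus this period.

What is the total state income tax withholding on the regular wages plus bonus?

$5301.77

State Income Tax: taxable = $8318.00
  10.18% × $8318.00 = $846.77
Supplemental (33% flat on bonus): 33% × $13500.00 = $4455.00
Total state income tax: $846.77 + $4455.00 = $5301.77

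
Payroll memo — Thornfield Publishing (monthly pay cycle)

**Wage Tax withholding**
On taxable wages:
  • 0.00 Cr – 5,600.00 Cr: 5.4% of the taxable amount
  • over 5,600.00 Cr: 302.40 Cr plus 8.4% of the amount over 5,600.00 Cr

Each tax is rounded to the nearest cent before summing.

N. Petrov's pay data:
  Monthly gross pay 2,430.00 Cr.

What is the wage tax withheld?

131.22 Cr

Wage Tax: taxable = 2,430.00 Cr
  5.4% × 2,430.00 Cr = 131.22 Cr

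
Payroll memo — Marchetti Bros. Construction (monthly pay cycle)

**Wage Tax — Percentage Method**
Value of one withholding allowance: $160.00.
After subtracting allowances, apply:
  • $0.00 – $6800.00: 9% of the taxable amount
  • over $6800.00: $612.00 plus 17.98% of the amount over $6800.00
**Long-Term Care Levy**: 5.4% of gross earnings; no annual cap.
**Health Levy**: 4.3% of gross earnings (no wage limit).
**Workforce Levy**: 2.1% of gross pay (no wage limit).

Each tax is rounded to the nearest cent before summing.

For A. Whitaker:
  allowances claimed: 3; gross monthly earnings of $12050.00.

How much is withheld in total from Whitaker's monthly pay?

Wage Tax: taxable = $12050.00 − 3×$160.00 = $11570.00
  $612.00 + 17.98% × ($11570.00 − $6800.00) = $612.00 + 17.98% × $4770.00 = $1469.65
Long-Term Care Levy: 5.4% × $12050.00 = $650.70
Health Levy: 4.3% × $12050.00 = $518.15
Workforce Levy: 2.1% × $12050.00 = $253.05
Total: $1469.65 + $650.70 + $518.15 + $253.05 = $2891.55

$2891.55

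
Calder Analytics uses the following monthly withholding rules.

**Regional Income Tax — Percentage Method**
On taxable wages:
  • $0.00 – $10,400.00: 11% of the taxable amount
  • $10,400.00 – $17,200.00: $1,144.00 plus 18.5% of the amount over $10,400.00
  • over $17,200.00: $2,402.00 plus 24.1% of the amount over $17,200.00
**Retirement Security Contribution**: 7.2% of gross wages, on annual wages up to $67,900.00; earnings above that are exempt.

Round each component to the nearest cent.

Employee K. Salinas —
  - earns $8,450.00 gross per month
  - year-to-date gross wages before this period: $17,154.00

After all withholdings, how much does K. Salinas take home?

$6,912.10

Regional Income Tax: taxable = $8,450.00
  11% × $8,450.00 = $929.50
Retirement Security Contribution: 7.2% × $8,450.00 = $608.40
Total withheld: $929.50 + $608.40 = $1,537.90
Net pay: $8,450.00 − $1,537.90 = $6,912.10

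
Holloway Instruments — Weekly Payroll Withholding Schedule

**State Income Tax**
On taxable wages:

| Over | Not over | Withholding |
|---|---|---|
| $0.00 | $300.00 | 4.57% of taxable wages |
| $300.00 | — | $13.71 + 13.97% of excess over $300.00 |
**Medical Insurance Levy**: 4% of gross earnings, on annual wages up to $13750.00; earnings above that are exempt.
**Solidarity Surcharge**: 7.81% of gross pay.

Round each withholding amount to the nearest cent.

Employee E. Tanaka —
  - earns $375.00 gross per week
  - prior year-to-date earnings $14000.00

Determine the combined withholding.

$53.48

State Income Tax: taxable = $375.00
  $13.71 + 13.97% × ($375.00 − $300.00) = $13.71 + 13.97% × $75.00 = $24.19
Medical Insurance Levy: YTD $14000.00 ≥ cap $13750.00 → $0.00
Solidarity Surcharge: 7.81% × $375.00 = $29.29
Total: $24.19 + $0.00 + $29.29 = $53.48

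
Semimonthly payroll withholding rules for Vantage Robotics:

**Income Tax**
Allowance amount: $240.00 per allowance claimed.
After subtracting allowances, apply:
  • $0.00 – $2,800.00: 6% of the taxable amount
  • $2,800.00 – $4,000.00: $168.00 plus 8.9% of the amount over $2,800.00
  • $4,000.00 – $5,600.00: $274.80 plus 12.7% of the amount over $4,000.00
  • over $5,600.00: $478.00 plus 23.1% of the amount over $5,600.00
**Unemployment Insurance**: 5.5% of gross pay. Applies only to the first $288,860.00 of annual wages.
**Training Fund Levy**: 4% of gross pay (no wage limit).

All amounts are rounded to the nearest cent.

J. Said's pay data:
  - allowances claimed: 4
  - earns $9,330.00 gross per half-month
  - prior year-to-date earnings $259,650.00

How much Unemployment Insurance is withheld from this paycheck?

Unemployment Insurance: 5.5% × $9,330.00 = $513.15

$513.15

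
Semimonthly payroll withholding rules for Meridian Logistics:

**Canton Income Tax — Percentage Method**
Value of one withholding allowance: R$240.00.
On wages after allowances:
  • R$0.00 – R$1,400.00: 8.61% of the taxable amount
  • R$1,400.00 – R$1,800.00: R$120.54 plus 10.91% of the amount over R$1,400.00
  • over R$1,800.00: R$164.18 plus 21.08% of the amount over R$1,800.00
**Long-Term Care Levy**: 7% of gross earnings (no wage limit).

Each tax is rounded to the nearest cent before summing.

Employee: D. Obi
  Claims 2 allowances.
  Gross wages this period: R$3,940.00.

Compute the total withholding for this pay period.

R$789.91

Canton Income Tax: taxable = R$3,940.00 − 2×R$240.00 = R$3,460.00
  R$164.18 + 21.08% × (R$3,460.00 − R$1,800.00) = R$164.18 + 21.08% × R$1,660.00 = R$514.11
Long-Term Care Levy: 7% × R$3,940.00 = R$275.80
Total: R$514.11 + R$275.80 = R$789.91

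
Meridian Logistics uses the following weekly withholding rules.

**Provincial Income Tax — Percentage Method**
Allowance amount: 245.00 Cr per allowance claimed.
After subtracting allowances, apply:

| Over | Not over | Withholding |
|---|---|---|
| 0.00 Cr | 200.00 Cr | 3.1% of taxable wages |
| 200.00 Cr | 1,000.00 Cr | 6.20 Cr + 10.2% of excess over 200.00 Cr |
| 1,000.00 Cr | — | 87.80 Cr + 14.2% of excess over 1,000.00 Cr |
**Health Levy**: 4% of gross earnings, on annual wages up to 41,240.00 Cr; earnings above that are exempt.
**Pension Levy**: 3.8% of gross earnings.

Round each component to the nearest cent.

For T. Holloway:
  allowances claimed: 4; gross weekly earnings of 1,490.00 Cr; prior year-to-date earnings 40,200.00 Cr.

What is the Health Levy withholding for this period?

Health Levy: cap 41,240.00 Cr − YTD 40,200.00 Cr = 1,040.00 Cr subject; 4% × 1,040.00 Cr = 41.60 Cr

41.60 Cr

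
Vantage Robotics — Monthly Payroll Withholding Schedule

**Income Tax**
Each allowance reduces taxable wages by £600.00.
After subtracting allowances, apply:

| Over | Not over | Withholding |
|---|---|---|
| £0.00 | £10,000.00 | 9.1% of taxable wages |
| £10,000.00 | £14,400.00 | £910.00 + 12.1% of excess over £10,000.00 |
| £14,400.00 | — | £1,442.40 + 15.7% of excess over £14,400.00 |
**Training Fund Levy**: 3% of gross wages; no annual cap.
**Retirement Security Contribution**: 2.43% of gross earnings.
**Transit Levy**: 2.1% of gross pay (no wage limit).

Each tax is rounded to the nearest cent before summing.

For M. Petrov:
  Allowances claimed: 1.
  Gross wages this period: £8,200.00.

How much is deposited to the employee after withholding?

£6,890.94

Income Tax: taxable = £8,200.00 − 1×£600.00 = £7,600.00
  9.1% × £7,600.00 = £691.60
Training Fund Levy: 3% × £8,200.00 = £246.00
Retirement Security Contribution: 2.43% × £8,200.00 = £199.26
Transit Levy: 2.1% × £8,200.00 = £172.20
Total withheld: £691.60 + £246.00 + £199.26 + £172.20 = £1,309.06
Net pay: £8,200.00 − £1,309.06 = £6,890.94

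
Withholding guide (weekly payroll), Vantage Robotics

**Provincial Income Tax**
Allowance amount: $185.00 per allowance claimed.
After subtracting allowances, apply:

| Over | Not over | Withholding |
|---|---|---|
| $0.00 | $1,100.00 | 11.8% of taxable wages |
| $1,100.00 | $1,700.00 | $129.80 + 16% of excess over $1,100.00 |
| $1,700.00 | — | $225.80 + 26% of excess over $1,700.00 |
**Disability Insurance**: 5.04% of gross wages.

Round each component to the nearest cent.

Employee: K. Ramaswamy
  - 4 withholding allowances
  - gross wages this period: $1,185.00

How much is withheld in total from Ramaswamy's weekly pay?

Provincial Income Tax: taxable = $1,185.00 − 4×$185.00 = $445.00
  11.8% × $445.00 = $52.51
Disability Insurance: 5.04% × $1,185.00 = $59.72
Total: $52.51 + $59.72 = $112.23

$112.23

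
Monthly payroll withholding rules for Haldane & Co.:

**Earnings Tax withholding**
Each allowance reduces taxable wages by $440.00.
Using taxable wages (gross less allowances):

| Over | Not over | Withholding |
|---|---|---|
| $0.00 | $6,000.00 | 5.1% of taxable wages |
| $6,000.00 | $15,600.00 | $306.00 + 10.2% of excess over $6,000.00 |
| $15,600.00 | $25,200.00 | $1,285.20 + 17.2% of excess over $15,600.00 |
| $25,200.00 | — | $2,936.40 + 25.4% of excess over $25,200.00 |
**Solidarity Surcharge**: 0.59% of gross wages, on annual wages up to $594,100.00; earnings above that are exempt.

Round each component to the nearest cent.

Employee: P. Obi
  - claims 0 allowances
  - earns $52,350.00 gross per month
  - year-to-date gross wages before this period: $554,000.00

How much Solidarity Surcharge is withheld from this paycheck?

$236.59

Solidarity Surcharge: cap $594,100.00 − YTD $554,000.00 = $40,100.00 subject; 0.59% × $40,100.00 = $236.59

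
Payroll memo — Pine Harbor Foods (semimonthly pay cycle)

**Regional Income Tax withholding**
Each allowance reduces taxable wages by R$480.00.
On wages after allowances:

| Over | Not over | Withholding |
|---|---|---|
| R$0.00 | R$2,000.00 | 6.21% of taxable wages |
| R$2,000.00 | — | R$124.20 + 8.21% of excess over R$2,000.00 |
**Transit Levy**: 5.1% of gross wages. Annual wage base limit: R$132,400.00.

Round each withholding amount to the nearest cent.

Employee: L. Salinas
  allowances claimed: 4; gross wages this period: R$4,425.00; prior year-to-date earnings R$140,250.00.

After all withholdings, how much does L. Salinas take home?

Regional Income Tax: taxable = R$4,425.00 − 4×R$480.00 = R$2,505.00
  R$124.20 + 8.21% × (R$2,505.00 − R$2,000.00) = R$124.20 + 8.21% × R$505.00 = R$165.66
Transit Levy: YTD R$140,250.00 ≥ cap R$132,400.00 → R$0.00
Total withheld: R$165.66 + R$0.00 = R$165.66
Net pay: R$4,425.00 − R$165.66 = R$4,259.34

R$4,259.34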